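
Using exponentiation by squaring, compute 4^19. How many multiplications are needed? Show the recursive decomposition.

Computing 4^19 by squaring (build up from 4^1; each line after the first costs one multiplication):

4^1 = 4
4^2 = (4^1)^2 = 4^2 = 16
4^4 = (4^2)^2 = 16^2 = 256
4^8 = (4^4)^2 = 256^2 = 65536
4^9 = 4 * 4^8 = 4 * 65536 = 262144
4^18 = (4^9)^2 = 262144^2 = 68719476736
4^19 = 4 * 4^18 = 4 * 68719476736 = 274877906944

Result: 274877906944
Multiplications needed: 6 (6 lines after 4^1)

4^19 = 274877906944. Using exponentiation by squaring, this requires 6 multiplications. The key idea: if the exponent is even, square the half-power; if odd, multiply by the base once.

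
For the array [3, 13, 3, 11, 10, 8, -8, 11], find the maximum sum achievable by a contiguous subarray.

Using Kadane's algorithm on [3, 13, 3, 11, 10, 8, -8, 11]:

Scanning through the array:
Position 1 (value 13): max_ending_here = 16, max_so_far = 16
Position 2 (value 3): max_ending_here = 19, max_so_far = 19
Position 3 (value 11): max_ending_here = 30, max_so_far = 30
Position 4 (value 10): max_ending_here = 40, max_so_far = 40
Position 5 (value 8): max_ending_here = 48, max_so_far = 48
Position 6 (value -8): max_ending_here = 40, max_so_far = 48
Position 7 (value 11): max_ending_here = 51, max_so_far = 51

Maximum subarray: [3, 13, 3, 11, 10, 8, -8, 11]
Maximum sum: 51

The maximum subarray is [3, 13, 3, 11, 10, 8, -8, 11] with sum 51. This subarray runs from index 0 to index 7.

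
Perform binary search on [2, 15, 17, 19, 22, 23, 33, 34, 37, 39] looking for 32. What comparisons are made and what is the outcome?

Binary search for 32 in [2, 15, 17, 19, 22, 23, 33, 34, 37, 39]:

lo=0, hi=9, mid=4, arr[mid]=22 -> 22 < 32, search right half
lo=5, hi=9, mid=7, arr[mid]=34 -> 34 > 32, search left half
lo=5, hi=6, mid=5, arr[mid]=23 -> 23 < 32, search right half
lo=6, hi=6, mid=6, arr[mid]=33 -> 33 > 32, search left half
lo=6 > hi=5, target 32 not found

Binary search determines that 32 is not in the array after 4 comparisons. The search space was exhausted without finding the target.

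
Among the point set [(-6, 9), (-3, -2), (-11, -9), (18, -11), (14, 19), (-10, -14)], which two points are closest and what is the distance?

Computing all pairwise distances among 6 points:

d((-6, 9), (-3, -2)) = 11.4018
d((-6, 9), (-11, -9)) = 18.6815
d((-6, 9), (18, -11)) = 31.241
d((-6, 9), (14, 19)) = 22.3607
d((-6, 9), (-10, -14)) = 23.3452
d((-3, -2), (-11, -9)) = 10.6301
d((-3, -2), (18, -11)) = 22.8473
d((-3, -2), (14, 19)) = 27.0185
d((-3, -2), (-10, -14)) = 13.8924
d((-11, -9), (18, -11)) = 29.0689
d((-11, -9), (14, 19)) = 37.5366
d((-11, -9), (-10, -14)) = 5.099 <-- minimum
d((18, -11), (14, 19)) = 30.2655
d((18, -11), (-10, -14)) = 28.1603
d((14, 19), (-10, -14)) = 40.8044

Closest pair: (-11, -9) and (-10, -14) with distance 5.099

The closest pair is (-11, -9) and (-10, -14) with Euclidean distance 5.099. For 6 points, brute-force pairwise comparison is shown above. For large n, the divide-and-conquer algorithm (sort by x, recurse on halves, check the dividing strip) achieves O(n log n).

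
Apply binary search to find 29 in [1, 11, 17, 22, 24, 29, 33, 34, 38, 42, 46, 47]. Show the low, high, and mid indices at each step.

Binary search for 29 in [1, 11, 17, 22, 24, 29, 33, 34, 38, 42, 46, 47]:

lo=0, hi=11, mid=5, arr[mid]=29 -> Found target at index 5!

Binary search finds 29 at index 5 after 1 comparisons. The search repeatedly halves the search space by comparing with the middle element.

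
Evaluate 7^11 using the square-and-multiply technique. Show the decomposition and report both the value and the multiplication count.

Computing 7^11 by squaring (build up from 7^1; each line after the first costs one multiplication):

7^1 = 7
7^2 = (7^1)^2 = 7^2 = 49
7^4 = (7^2)^2 = 49^2 = 2401
7^5 = 7 * 7^4 = 7 * 2401 = 16807
7^10 = (7^5)^2 = 16807^2 = 282475249
7^11 = 7 * 7^10 = 7 * 282475249 = 1977326743

Result: 1977326743
Multiplications needed: 5 (5 lines after 7^1)

7^11 = 1977326743. Using exponentiation by squaring, this requires 5 multiplications. The key idea: if the exponent is even, square the half-power; if odd, multiply by the base once.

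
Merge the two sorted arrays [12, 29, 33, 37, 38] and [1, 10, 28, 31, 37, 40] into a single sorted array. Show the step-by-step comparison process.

Merging process:

Compare 12 vs 1: take 1 from right. Merged: [1]
Compare 12 vs 10: take 10 from right. Merged: [1, 10]
Compare 12 vs 28: take 12 from left. Merged: [1, 10, 12]
Compare 29 vs 28: take 28 from right. Merged: [1, 10, 12, 28]
Compare 29 vs 31: take 29 from left. Merged: [1, 10, 12, 28, 29]
Compare 33 vs 31: take 31 from right. Merged: [1, 10, 12, 28, 29, 31]
Compare 33 vs 37: take 33 from left. Merged: [1, 10, 12, 28, 29, 31, 33]
Compare 37 vs 37: take 37 from left. Merged: [1, 10, 12, 28, 29, 31, 33, 37]
Compare 38 vs 37: take 37 from right. Merged: [1, 10, 12, 28, 29, 31, 33, 37, 37]
Compare 38 vs 40: take 38 from left. Merged: [1, 10, 12, 28, 29, 31, 33, 37, 37, 38]
Append remaining from right: [40]. Merged: [1, 10, 12, 28, 29, 31, 33, 37, 37, 38, 40]

Final merged array: [1, 10, 12, 28, 29, 31, 33, 37, 37, 38, 40]
Total comparisons: 10

The merged array is [1, 10, 12, 28, 29, 31, 33, 37, 37, 38, 40], requiring 10 comparisons. The merge step runs in O(n) time where n is the total number of elements.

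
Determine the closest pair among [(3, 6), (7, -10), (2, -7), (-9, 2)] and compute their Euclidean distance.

Computing all pairwise distances among 4 points:

d((3, 6), (7, -10)) = 16.4924
d((3, 6), (2, -7)) = 13.0384
d((3, 6), (-9, 2)) = 12.6491
d((7, -10), (2, -7)) = 5.831 <-- minimum
d((7, -10), (-9, 2)) = 20.0
d((2, -7), (-9, 2)) = 14.2127

Closest pair: (7, -10) and (2, -7) with distance 5.831

The closest pair is (7, -10) and (2, -7) with Euclidean distance 5.831. For 4 points, brute-force pairwise comparison is shown above. For large n, the divide-and-conquer algorithm (sort by x, recurse on halves, check the dividing strip) achieves O(n log n).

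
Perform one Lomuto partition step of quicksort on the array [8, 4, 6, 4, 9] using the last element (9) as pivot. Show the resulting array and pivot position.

Lomuto partition with pivot = 9:

Initial array: [8, 4, 6, 4, 9]

arr[0]=8 <= 9: swap with position 0, array becomes [8, 4, 6, 4, 9]
arr[1]=4 <= 9: swap with position 1, array becomes [8, 4, 6, 4, 9]
arr[2]=6 <= 9: swap with position 2, array becomes [8, 4, 6, 4, 9]
arr[3]=4 <= 9: swap with position 3, array becomes [8, 4, 6, 4, 9]

Place pivot at position 4: [8, 4, 6, 4, 9]
Pivot position: 4

After partitioning with pivot 9, the array becomes [8, 4, 6, 4, 9]. The pivot is placed at index 4. All elements to the left of the pivot are <= 9, and all elements to the right are > 9.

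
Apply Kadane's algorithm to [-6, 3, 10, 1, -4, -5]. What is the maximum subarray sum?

Using Kadane's algorithm on [-6, 3, 10, 1, -4, -5]:

Scanning through the array:
Position 1 (value 3): max_ending_here = 3, max_so_far = 3
Position 2 (value 10): max_ending_here = 13, max_so_far = 13
Position 3 (value 1): max_ending_here = 14, max_so_far = 14
Position 4 (value -4): max_ending_here = 10, max_so_far = 14
Position 5 (value -5): max_ending_here = 5, max_so_far = 14

Maximum subarray: [3, 10, 1]
Maximum sum: 14

The maximum subarray is [3, 10, 1] with sum 14. This subarray runs from index 1 to index 3.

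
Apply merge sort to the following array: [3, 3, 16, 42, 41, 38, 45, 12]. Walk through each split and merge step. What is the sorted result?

Merge sort trace:

Split: [3, 3, 16, 42, 41, 38, 45, 12] -> [3, 3, 16, 42] and [41, 38, 45, 12]
  Split: [3, 3, 16, 42] -> [3, 3] and [16, 42]
    Split: [3, 3] -> [3] and [3]
    Merge: [3] + [3] -> [3, 3]
    Split: [16, 42] -> [16] and [42]
    Merge: [16] + [42] -> [16, 42]
  Merge: [3, 3] + [16, 42] -> [3, 3, 16, 42]
  Split: [41, 38, 45, 12] -> [41, 38] and [45, 12]
    Split: [41, 38] -> [41] and [38]
    Merge: [41] + [38] -> [38, 41]
    Split: [45, 12] -> [45] and [12]
    Merge: [45] + [12] -> [12, 45]
  Merge: [38, 41] + [12, 45] -> [12, 38, 41, 45]
Merge: [3, 3, 16, 42] + [12, 38, 41, 45] -> [3, 3, 12, 16, 38, 41, 42, 45]

Final sorted array: [3, 3, 12, 16, 38, 41, 42, 45]

The merge sort proceeds by recursively splitting the array and merging sorted halves.
After all merges, the sorted array is [3, 3, 12, 16, 38, 41, 42, 45].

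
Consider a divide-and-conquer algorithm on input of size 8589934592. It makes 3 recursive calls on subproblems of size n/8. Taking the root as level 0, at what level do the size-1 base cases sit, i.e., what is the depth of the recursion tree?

For divide and conquer with division factor 8:

Problem sizes at each level:
Level 0: 8589934592
Level 1: 1073741824
Level 2: 134217728
Level 3: 16777216
Level 4: 2097152
Level 5: 262144
Level 6: 32768
Level 7: 4096
Level 8: 512
Level 9: 64
Level 10: 8
Level 11: 1

The root is level 0 and the size-1 base case is level 11 (the tree spans levels 0 through 11, i.e. 12 levels counting the root), so the depth is the number of divisions: log_8(8589934592) = 11

The recursion tree depth is log_8(8589934592) = 11. At each level, the problem size is divided by 8, so it takes 11 divisions to reduce to a base case of size 1. The algorithm makes 3 recursive calls at each level.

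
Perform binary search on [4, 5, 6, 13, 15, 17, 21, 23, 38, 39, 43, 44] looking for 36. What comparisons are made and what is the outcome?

Binary search for 36 in [4, 5, 6, 13, 15, 17, 21, 23, 38, 39, 43, 44]:

lo=0, hi=11, mid=5, arr[mid]=17 -> 17 < 36, search right half
lo=6, hi=11, mid=8, arr[mid]=38 -> 38 > 36, search left half
lo=6, hi=7, mid=6, arr[mid]=21 -> 21 < 36, search right half
lo=7, hi=7, mid=7, arr[mid]=23 -> 23 < 36, search right half
lo=8 > hi=7, target 36 not found

Binary search determines that 36 is not in the array after 4 comparisons. The search space was exhausted without finding the target.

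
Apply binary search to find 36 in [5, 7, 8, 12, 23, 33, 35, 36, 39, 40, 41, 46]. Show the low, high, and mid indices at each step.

Binary search for 36 in [5, 7, 8, 12, 23, 33, 35, 36, 39, 40, 41, 46]:

lo=0, hi=11, mid=5, arr[mid]=33 -> 33 < 36, search right half
lo=6, hi=11, mid=8, arr[mid]=39 -> 39 > 36, search left half
lo=6, hi=7, mid=6, arr[mid]=35 -> 35 < 36, search right half
lo=7, hi=7, mid=7, arr[mid]=36 -> Found target at index 7!

Binary search finds 36 at index 7 after 4 comparisons. The search repeatedly halves the search space by comparing with the middle element.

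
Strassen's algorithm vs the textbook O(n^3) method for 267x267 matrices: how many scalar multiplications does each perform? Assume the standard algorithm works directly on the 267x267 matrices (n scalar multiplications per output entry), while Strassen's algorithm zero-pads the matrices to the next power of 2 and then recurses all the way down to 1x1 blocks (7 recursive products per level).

Matrix multiplication for 267x267 matrices:

Strassen's algorithm requires power-of-2 dimensions. Pad 267x267 to 512x512 (next power of 2).

Standard algorithm: 267^3 = 19034163 multiplications
Strassen's algorithm: 7^(log2(512)) = 7^9 = 40353607 multiplications
Difference: 19034163 - 40353607 = -21319444 (Strassen uses MORE here due to padding overhead — for small or just-over-power-of-2 n, padding can outweigh the per-level savings)

Standard: 19034163 multiplications (267^3). Strassen: 40353607 multiplications (7^9, after padding to 512x512). Strassen reduces 8 recursive multiplications to 7 at each level.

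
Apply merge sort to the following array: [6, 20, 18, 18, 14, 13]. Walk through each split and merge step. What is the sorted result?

Merge sort trace:

Split: [6, 20, 18, 18, 14, 13] -> [6, 20, 18] and [18, 14, 13]
  Split: [6, 20, 18] -> [6] and [20, 18]
    Split: [20, 18] -> [20] and [18]
    Merge: [20] + [18] -> [18, 20]
  Merge: [6] + [18, 20] -> [6, 18, 20]
  Split: [18, 14, 13] -> [18] and [14, 13]
    Split: [14, 13] -> [14] and [13]
    Merge: [14] + [13] -> [13, 14]
  Merge: [18] + [13, 14] -> [13, 14, 18]
Merge: [6, 18, 20] + [13, 14, 18] -> [6, 13, 14, 18, 18, 20]

Final sorted array: [6, 13, 14, 18, 18, 20]

The merge sort proceeds by recursively splitting the array and merging sorted halves.
After all merges, the sorted array is [6, 13, 14, 18, 18, 20].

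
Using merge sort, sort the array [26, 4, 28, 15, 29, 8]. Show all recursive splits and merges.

Merge sort trace:

Split: [26, 4, 28, 15, 29, 8] -> [26, 4, 28] and [15, 29, 8]
  Split: [26, 4, 28] -> [26] and [4, 28]
    Split: [4, 28] -> [4] and [28]
    Merge: [4] + [28] -> [4, 28]
  Merge: [26] + [4, 28] -> [4, 26, 28]
  Split: [15, 29, 8] -> [15] and [29, 8]
    Split: [29, 8] -> [29] and [8]
    Merge: [29] + [8] -> [8, 29]
  Merge: [15] + [8, 29] -> [8, 15, 29]
Merge: [4, 26, 28] + [8, 15, 29] -> [4, 8, 15, 26, 28, 29]

Final sorted array: [4, 8, 15, 26, 28, 29]

The merge sort proceeds by recursively splitting the array and merging sorted halves.
After all merges, the sorted array is [4, 8, 15, 26, 28, 29].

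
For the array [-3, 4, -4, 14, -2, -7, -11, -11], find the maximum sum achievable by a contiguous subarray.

Using Kadane's algorithm on [-3, 4, -4, 14, -2, -7, -11, -11]:

Scanning through the array:
Position 1 (value 4): max_ending_here = 4, max_so_far = 4
Position 2 (value -4): max_ending_here = 0, max_so_far = 4
Position 3 (value 14): max_ending_here = 14, max_so_far = 14
Position 4 (value -2): max_ending_here = 12, max_so_far = 14
Position 5 (value -7): max_ending_here = 5, max_so_far = 14
Position 6 (value -11): max_ending_here = -6, max_so_far = 14
Position 7 (value -11): max_ending_here = -11, max_so_far = 14

Maximum subarray: [4, -4, 14]
Maximum sum: 14

The maximum subarray is [4, -4, 14] with sum 14. This subarray runs from index 1 to index 3.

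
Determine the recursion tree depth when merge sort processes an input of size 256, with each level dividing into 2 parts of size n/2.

For divide and conquer with division factor 2:

Problem sizes at each level:
Level 0: 256
Level 1: 128
Level 2: 64
Level 3: 32
Level 4: 16
Level 5: 8
Level 6: 4
Level 7: 2
Level 8: 1

The root is level 0 and the size-1 base case is level 8 (the tree spans levels 0 through 8, i.e. 9 levels counting the root), so the depth is the number of divisions: log_2(256) = 8

The recursion tree depth is log_2(256) = 8. At each level, the problem size is divided by 2, so it takes 8 divisions to reduce to a base case of size 1. The algorithm makes 2 recursive calls at each level.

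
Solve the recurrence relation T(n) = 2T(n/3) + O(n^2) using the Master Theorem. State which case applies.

Master Theorem for T(n) = 2T(n/3) + O(n^2):

a = 2, b = 3, c = 2
log_b(a) = log_3(2) = 0.6309

Case 3: c = 2 > log_3(2) = 0.6309
T(n) = O(n^2) = O(n^2)

For T(n) = 2T(n/3) + O(n^2): log_3(2) = 0.6309. This is Case 3 of the Master Theorem (c > log_b(a), work dominated by root), giving O(n^2).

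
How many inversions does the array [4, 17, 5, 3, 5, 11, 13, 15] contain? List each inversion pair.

Finding inversions in [4, 17, 5, 3, 5, 11, 13, 15]:

(0, 3): arr[0]=4 > arr[3]=3
(1, 2): arr[1]=17 > arr[2]=5
(1, 3): arr[1]=17 > arr[3]=3
(1, 4): arr[1]=17 > arr[4]=5
(1, 5): arr[1]=17 > arr[5]=11
(1, 6): arr[1]=17 > arr[6]=13
(1, 7): arr[1]=17 > arr[7]=15
(2, 3): arr[2]=5 > arr[3]=3

Total inversions: 8

The array has 8 inversion(s): (0,3), (1,2), (1,3), (1,4), (1,5), (1,6), (1,7), (2,3). Each pair (i,j) satisfies i < j and arr[i] > arr[j].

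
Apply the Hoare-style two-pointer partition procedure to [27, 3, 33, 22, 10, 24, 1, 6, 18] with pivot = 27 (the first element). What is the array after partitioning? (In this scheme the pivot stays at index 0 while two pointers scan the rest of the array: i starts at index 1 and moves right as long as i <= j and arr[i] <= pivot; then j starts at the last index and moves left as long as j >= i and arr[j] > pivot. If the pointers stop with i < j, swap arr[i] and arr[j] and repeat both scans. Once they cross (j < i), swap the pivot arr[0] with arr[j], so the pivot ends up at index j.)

Hoare-style two-pointer partition with pivot = 27:

Initial array: [27, 3, 33, 22, 10, 24, 1, 6, 18]

Pointers start at i = 1, j = 8.
i stops at index 2 (arr[2]=33 > 27), j stops at index 8 (arr[8]=18 <= 27): swap arr[2] and arr[8], array becomes [27, 3, 18, 22, 10, 24, 1, 6, 33]
i ends at 8, j ends at 7: the pointers have crossed (j < i), so scanning stops.

Swap pivot arr[0] with arr[7] to place pivot at position 7: [6, 3, 18, 22, 10, 24, 1, 27, 33]
Pivot position: 7

After partitioning with pivot 27, the array becomes [6, 3, 18, 22, 10, 24, 1, 27, 33]. The pivot is placed at index 7. All elements to the left of the pivot are <= 27, and all elements to the right are > 27.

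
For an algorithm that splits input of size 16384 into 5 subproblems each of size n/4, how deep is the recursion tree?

For divide and conquer with division factor 4:

Problem sizes at each level:
Level 0: 16384
Level 1: 4096
Level 2: 1024
Level 3: 256
Level 4: 64
Level 5: 16
Level 6: 4
Level 7: 1

The root is level 0 and the size-1 base case is level 7 (the tree spans levels 0 through 7, i.e. 8 levels counting the root), so the depth is the number of divisions: log_4(16384) = 7

The recursion tree depth is log_4(16384) = 7. At each level, the problem size is divided by 4, so it takes 7 divisions to reduce to a base case of size 1. The algorithm makes 5 recursive calls at each level.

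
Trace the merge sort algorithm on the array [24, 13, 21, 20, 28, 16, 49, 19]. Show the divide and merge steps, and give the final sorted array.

Merge sort trace:

Split: [24, 13, 21, 20, 28, 16, 49, 19] -> [24, 13, 21, 20] and [28, 16, 49, 19]
  Split: [24, 13, 21, 20] -> [24, 13] and [21, 20]
    Split: [24, 13] -> [24] and [13]
    Merge: [24] + [13] -> [13, 24]
    Split: [21, 20] -> [21] and [20]
    Merge: [21] + [20] -> [20, 21]
  Merge: [13, 24] + [20, 21] -> [13, 20, 21, 24]
  Split: [28, 16, 49, 19] -> [28, 16] and [49, 19]
    Split: [28, 16] -> [28] and [16]
    Merge: [28] + [16] -> [16, 28]
    Split: [49, 19] -> [49] and [19]
    Merge: [49] + [19] -> [19, 49]
  Merge: [16, 28] + [19, 49] -> [16, 19, 28, 49]
Merge: [13, 20, 21, 24] + [16, 19, 28, 49] -> [13, 16, 19, 20, 21, 24, 28, 49]

Final sorted array: [13, 16, 19, 20, 21, 24, 28, 49]

The merge sort proceeds by recursively splitting the array and merging sorted halves.
After all merges, the sorted array is [13, 16, 19, 20, 21, 24, 28, 49].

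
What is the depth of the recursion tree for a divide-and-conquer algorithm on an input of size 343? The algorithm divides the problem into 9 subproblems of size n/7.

For divide and conquer with division factor 7:

Problem sizes at each level:
Level 0: 343
Level 1: 49
Level 2: 7
Level 3: 1

The root is level 0 and the size-1 base case is level 3 (the tree spans levels 0 through 3, i.e. 4 levels counting the root), so the depth is the number of divisions: log_7(343) = 3

The recursion tree depth is log_7(343) = 3. At each level, the problem size is divided by 7, so it takes 3 divisions to reduce to a base case of size 1. The algorithm makes 9 recursive calls at each level.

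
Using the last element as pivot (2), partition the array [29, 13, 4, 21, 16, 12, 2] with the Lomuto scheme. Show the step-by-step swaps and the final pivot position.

Lomuto partition with pivot = 2:

Initial array: [29, 13, 4, 21, 16, 12, 2]

arr[0]=29 > 2: no swap
arr[1]=13 > 2: no swap
arr[2]=4 > 2: no swap
arr[3]=21 > 2: no swap
arr[4]=16 > 2: no swap
arr[5]=12 > 2: no swap

Place pivot at position 0: [2, 13, 4, 21, 16, 12, 29]
Pivot position: 0

After partitioning with pivot 2, the array becomes [2, 13, 4, 21, 16, 12, 29]. The pivot is placed at index 0. All elements to the left of the pivot are <= 2, and all elements to the right are > 2.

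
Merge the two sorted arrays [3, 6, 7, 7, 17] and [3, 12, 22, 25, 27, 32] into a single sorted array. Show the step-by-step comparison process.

Merging process:

Compare 3 vs 3: take 3 from left. Merged: [3]
Compare 6 vs 3: take 3 from right. Merged: [3, 3]
Compare 6 vs 12: take 6 from left. Merged: [3, 3, 6]
Compare 7 vs 12: take 7 from left. Merged: [3, 3, 6, 7]
Compare 7 vs 12: take 7 from left. Merged: [3, 3, 6, 7, 7]
Compare 17 vs 12: take 12 from right. Merged: [3, 3, 6, 7, 7, 12]
Compare 17 vs 22: take 17 from left. Merged: [3, 3, 6, 7, 7, 12, 17]
Append remaining from right: [22, 25, 27, 32]. Merged: [3, 3, 6, 7, 7, 12, 17, 22, 25, 27, 32]

Final merged array: [3, 3, 6, 7, 7, 12, 17, 22, 25, 27, 32]
Total comparisons: 7

The merged array is [3, 3, 6, 7, 7, 12, 17, 22, 25, 27, 32], requiring 7 comparisons. The merge step runs in O(n) time where n is the total number of elements.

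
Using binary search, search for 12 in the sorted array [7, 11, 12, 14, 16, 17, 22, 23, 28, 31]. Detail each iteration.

Binary search for 12 in [7, 11, 12, 14, 16, 17, 22, 23, 28, 31]:

lo=0, hi=9, mid=4, arr[mid]=16 -> 16 > 12, search left half
lo=0, hi=3, mid=1, arr[mid]=11 -> 11 < 12, search right half
lo=2, hi=3, mid=2, arr[mid]=12 -> Found target at index 2!

Binary search finds 12 at index 2 after 3 comparisons. The search repeatedly halves the search space by comparing with the middle element.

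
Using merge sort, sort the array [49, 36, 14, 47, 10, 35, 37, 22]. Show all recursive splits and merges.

Merge sort trace:

Split: [49, 36, 14, 47, 10, 35, 37, 22] -> [49, 36, 14, 47] and [10, 35, 37, 22]
  Split: [49, 36, 14, 47] -> [49, 36] and [14, 47]
    Split: [49, 36] -> [49] and [36]
    Merge: [49] + [36] -> [36, 49]
    Split: [14, 47] -> [14] and [47]
    Merge: [14] + [47] -> [14, 47]
  Merge: [36, 49] + [14, 47] -> [14, 36, 47, 49]
  Split: [10, 35, 37, 22] -> [10, 35] and [37, 22]
    Split: [10, 35] -> [10] and [35]
    Merge: [10] + [35] -> [10, 35]
    Split: [37, 22] -> [37] and [22]
    Merge: [37] + [22] -> [22, 37]
  Merge: [10, 35] + [22, 37] -> [10, 22, 35, 37]
Merge: [14, 36, 47, 49] + [10, 22, 35, 37] -> [10, 14, 22, 35, 36, 37, 47, 49]

Final sorted array: [10, 14, 22, 35, 36, 37, 47, 49]

The merge sort proceeds by recursively splitting the array and merging sorted halves.
After all merges, the sorted array is [10, 14, 22, 35, 36, 37, 47, 49].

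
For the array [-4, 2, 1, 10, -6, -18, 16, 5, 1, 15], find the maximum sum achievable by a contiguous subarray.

Using Kadane's algorithm on [-4, 2, 1, 10, -6, -18, 16, 5, 1, 15]:

Scanning through the array:
Position 1 (value 2): max_ending_here = 2, max_so_far = 2
Position 2 (value 1): max_ending_here = 3, max_so_far = 3
Position 3 (value 10): max_ending_here = 13, max_so_far = 13
Position 4 (value -6): max_ending_here = 7, max_so_far = 13
Position 5 (value -18): max_ending_here = -11, max_so_far = 13
Position 6 (value 16): max_ending_here = 16, max_so_far = 16
Position 7 (value 5): max_ending_here = 21, max_so_far = 21
Position 8 (value 1): max_ending_here = 22, max_so_far = 22
Position 9 (value 15): max_ending_here = 37, max_so_far = 37

Maximum subarray: [16, 5, 1, 15]
Maximum sum: 37

The maximum subarray is [16, 5, 1, 15] with sum 37. This subarray runs from index 6 to index 9.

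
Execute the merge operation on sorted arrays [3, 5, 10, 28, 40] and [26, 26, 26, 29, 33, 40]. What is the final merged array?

Merging process:

Compare 3 vs 26: take 3 from left. Merged: [3]
Compare 5 vs 26: take 5 from left. Merged: [3, 5]
Compare 10 vs 26: take 10 from left. Merged: [3, 5, 10]
Compare 28 vs 26: take 26 from right. Merged: [3, 5, 10, 26]
Compare 28 vs 26: take 26 from right. Merged: [3, 5, 10, 26, 26]
Compare 28 vs 26: take 26 from right. Merged: [3, 5, 10, 26, 26, 26]
Compare 28 vs 29: take 28 from left. Merged: [3, 5, 10, 26, 26, 26, 28]
Compare 40 vs 29: take 29 from right. Merged: [3, 5, 10, 26, 26, 26, 28, 29]
Compare 40 vs 33: take 33 from right. Merged: [3, 5, 10, 26, 26, 26, 28, 29, 33]
Compare 40 vs 40: take 40 from left. Merged: [3, 5, 10, 26, 26, 26, 28, 29, 33, 40]
Append remaining from right: [40]. Merged: [3, 5, 10, 26, 26, 26, 28, 29, 33, 40, 40]

Final merged array: [3, 5, 10, 26, 26, 26, 28, 29, 33, 40, 40]
Total comparisons: 10

The merged array is [3, 5, 10, 26, 26, 26, 28, 29, 33, 40, 40], requiring 10 comparisons. The merge step runs in O(n) time where n is the total number of elements.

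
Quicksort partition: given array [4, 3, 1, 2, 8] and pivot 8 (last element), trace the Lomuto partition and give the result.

Lomuto partition with pivot = 8:

Initial array: [4, 3, 1, 2, 8]

arr[0]=4 <= 8: swap with position 0, array becomes [4, 3, 1, 2, 8]
arr[1]=3 <= 8: swap with position 1, array becomes [4, 3, 1, 2, 8]
arr[2]=1 <= 8: swap with position 2, array becomes [4, 3, 1, 2, 8]
arr[3]=2 <= 8: swap with position 3, array becomes [4, 3, 1, 2, 8]

Place pivot at position 4: [4, 3, 1, 2, 8]
Pivot position: 4

After partitioning with pivot 8, the array becomes [4, 3, 1, 2, 8]. The pivot is placed at index 4. All elements to the left of the pivot are <= 8, and all elements to the right are > 8.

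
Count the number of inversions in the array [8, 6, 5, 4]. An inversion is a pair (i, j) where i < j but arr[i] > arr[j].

Finding inversions in [8, 6, 5, 4]:

(0, 1): arr[0]=8 > arr[1]=6
(0, 2): arr[0]=8 > arr[2]=5
(0, 3): arr[0]=8 > arr[3]=4
(1, 2): arr[1]=6 > arr[2]=5
(1, 3): arr[1]=6 > arr[3]=4
(2, 3): arr[2]=5 > arr[3]=4

Total inversions: 6

The array has 6 inversion(s): (0,1), (0,2), (0,3), (1,2), (1,3), (2,3). Each pair (i,j) satisfies i < j and arr[i] > arr[j].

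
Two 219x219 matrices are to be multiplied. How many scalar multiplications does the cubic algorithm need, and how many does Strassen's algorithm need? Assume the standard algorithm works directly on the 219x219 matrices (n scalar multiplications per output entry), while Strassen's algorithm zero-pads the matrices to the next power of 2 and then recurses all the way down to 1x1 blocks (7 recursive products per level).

Matrix multiplication for 219x219 matrices:

Strassen's algorithm requires power-of-2 dimensions. Pad 219x219 to 256x256 (next power of 2).

Standard algorithm: 219^3 = 10503459 multiplications
Strassen's algorithm: 7^(log2(256)) = 7^8 = 5764801 multiplications
Savings: 10503459 - 5764801 = 4738658 multiplications

Standard: 10503459 multiplications (219^3). Strassen: 5764801 multiplications (7^8, after padding to 256x256). Strassen reduces 8 recursive multiplications to 7 at each level.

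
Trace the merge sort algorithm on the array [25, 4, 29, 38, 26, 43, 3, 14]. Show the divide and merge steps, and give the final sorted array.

Merge sort trace:

Split: [25, 4, 29, 38, 26, 43, 3, 14] -> [25, 4, 29, 38] and [26, 43, 3, 14]
  Split: [25, 4, 29, 38] -> [25, 4] and [29, 38]
    Split: [25, 4] -> [25] and [4]
    Merge: [25] + [4] -> [4, 25]
    Split: [29, 38] -> [29] and [38]
    Merge: [29] + [38] -> [29, 38]
  Merge: [4, 25] + [29, 38] -> [4, 25, 29, 38]
  Split: [26, 43, 3, 14] -> [26, 43] and [3, 14]
    Split: [26, 43] -> [26] and [43]
    Merge: [26] + [43] -> [26, 43]
    Split: [3, 14] -> [3] and [14]
    Merge: [3] + [14] -> [3, 14]
  Merge: [26, 43] + [3, 14] -> [3, 14, 26, 43]
Merge: [4, 25, 29, 38] + [3, 14, 26, 43] -> [3, 4, 14, 25, 26, 29, 38, 43]

Final sorted array: [3, 4, 14, 25, 26, 29, 38, 43]

The merge sort proceeds by recursively splitting the array and merging sorted halves.
After all merges, the sorted array is [3, 4, 14, 25, 26, 29, 38, 43].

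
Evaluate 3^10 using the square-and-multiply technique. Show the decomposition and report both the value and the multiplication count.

Computing 3^10 by squaring (build up from 3^1; each line after the first costs one multiplication):

3^1 = 3
3^2 = (3^1)^2 = 3^2 = 9
3^4 = (3^2)^2 = 9^2 = 81
3^5 = 3 * 3^4 = 3 * 81 = 243
3^10 = (3^5)^2 = 243^2 = 59049

Result: 59049
Multiplications needed: 4 (4 lines after 3^1)

3^10 = 59049. Using exponentiation by squaring, this requires 4 multiplications. The key idea: if the exponent is even, square the half-power; if odd, multiply by the base once.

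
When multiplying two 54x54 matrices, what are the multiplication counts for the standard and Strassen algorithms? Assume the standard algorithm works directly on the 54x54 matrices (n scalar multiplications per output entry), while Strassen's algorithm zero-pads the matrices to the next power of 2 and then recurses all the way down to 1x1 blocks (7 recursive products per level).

Matrix multiplication for 54x54 matrices:

Strassen's algorithm requires power-of-2 dimensions. Pad 54x54 to 64x64 (next power of 2).

Standard algorithm: 54^3 = 157464 multiplications
Strassen's algorithm: 7^(log2(64)) = 7^6 = 117649 multiplications
Savings: 157464 - 117649 = 39815 multiplications

Standard: 157464 multiplications (54^3). Strassen: 117649 multiplications (7^6, after padding to 64x64). Strassen reduces 8 recursive multiplications to 7 at each level.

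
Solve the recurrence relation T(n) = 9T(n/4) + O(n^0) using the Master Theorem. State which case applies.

Master Theorem for T(n) = 9T(n/4) + O(n^0):

a = 9, b = 4, c = 0
log_b(a) = log_4(9) = 1.5850

Case 1: c = 0 < log_4(9) = 1.5850
T(n) = O(n^(log_4 9))

For T(n) = 9T(n/4) + O(n^0): log_4(9) = 1.5850. This is Case 1 of the Master Theorem (c < log_b(a), work dominated by leaves), giving O(n^(log_4 9)).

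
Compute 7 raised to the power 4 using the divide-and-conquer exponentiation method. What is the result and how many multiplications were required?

Computing 7^4 by squaring (build up from 7^1; each line after the first costs one multiplication):

7^1 = 7
7^2 = (7^1)^2 = 7^2 = 49
7^4 = (7^2)^2 = 49^2 = 2401

Result: 2401
Multiplications needed: 2 (2 lines after 7^1)

7^4 = 2401. Using exponentiation by squaring, this requires 2 multiplications. The key idea: if the exponent is even, square the half-power; if odd, multiply by the base once.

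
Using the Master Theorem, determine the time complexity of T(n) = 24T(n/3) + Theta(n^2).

Master Theorem for T(n) = 24T(n/3) + O(n^2):

a = 24, b = 3, c = 2
log_b(a) = log_3(24) = 2.8928

Case 1: c = 2 < log_3(24) = 2.8928
T(n) = O(n^(log_3 24))

For T(n) = 24T(n/3) + O(n^2): log_3(24) = 2.8928. This is Case 1 of the Master Theorem (c < log_b(a), work dominated by leaves), giving O(n^(log_3 24)).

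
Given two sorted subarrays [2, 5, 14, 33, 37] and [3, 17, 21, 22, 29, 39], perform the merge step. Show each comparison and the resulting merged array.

Merging process:

Compare 2 vs 3: take 2 from left. Merged: [2]
Compare 5 vs 3: take 3 from right. Merged: [2, 3]
Compare 5 vs 17: take 5 from left. Merged: [2, 3, 5]
Compare 14 vs 17: take 14 from left. Merged: [2, 3, 5, 14]
Compare 33 vs 17: take 17 from right. Merged: [2, 3, 5, 14, 17]
Compare 33 vs 21: take 21 from right. Merged: [2, 3, 5, 14, 17, 21]
Compare 33 vs 22: take 22 from right. Merged: [2, 3, 5, 14, 17, 21, 22]
Compare 33 vs 29: take 29 from right. Merged: [2, 3, 5, 14, 17, 21, 22, 29]
Compare 33 vs 39: take 33 from left. Merged: [2, 3, 5, 14, 17, 21, 22, 29, 33]
Compare 37 vs 39: take 37 from left. Merged: [2, 3, 5, 14, 17, 21, 22, 29, 33, 37]
Append remaining from right: [39]. Merged: [2, 3, 5, 14, 17, 21, 22, 29, 33, 37, 39]

Final merged array: [2, 3, 5, 14, 17, 21, 22, 29, 33, 37, 39]
Total comparisons: 10

The merged array is [2, 3, 5, 14, 17, 21, 22, 29, 33, 37, 39], requiring 10 comparisons. The merge step runs in O(n) time where n is the total number of elements.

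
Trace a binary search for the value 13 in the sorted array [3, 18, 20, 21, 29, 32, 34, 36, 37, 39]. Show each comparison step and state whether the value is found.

Binary search for 13 in [3, 18, 20, 21, 29, 32, 34, 36, 37, 39]:

lo=0, hi=9, mid=4, arr[mid]=29 -> 29 > 13, search left half
lo=0, hi=3, mid=1, arr[mid]=18 -> 18 > 13, search left half
lo=0, hi=0, mid=0, arr[mid]=3 -> 3 < 13, search right half
lo=1 > hi=0, target 13 not found

Binary search determines that 13 is not in the array after 3 comparisons. The search space was exhausted without finding the target.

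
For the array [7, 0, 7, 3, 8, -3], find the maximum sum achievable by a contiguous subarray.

Using Kadane's algorithm on [7, 0, 7, 3, 8, -3]:

Scanning through the array:
Position 1 (value 0): max_ending_here = 7, max_so_far = 7
Position 2 (value 7): max_ending_here = 14, max_so_far = 14
Position 3 (value 3): max_ending_here = 17, max_so_far = 17
Position 4 (value 8): max_ending_here = 25, max_so_far = 25
Position 5 (value -3): max_ending_here = 22, max_so_far = 25

Maximum subarray: [7, 0, 7, 3, 8]
Maximum sum: 25

The maximum subarray is [7, 0, 7, 3, 8] with sum 25. This subarray runs from index 0 to index 4.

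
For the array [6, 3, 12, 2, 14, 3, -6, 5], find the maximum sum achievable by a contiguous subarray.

Using Kadane's algorithm on [6, 3, 12, 2, 14, 3, -6, 5]:

Scanning through the array:
Position 1 (value 3): max_ending_here = 9, max_so_far = 9
Position 2 (value 12): max_ending_here = 21, max_so_far = 21
Position 3 (value 2): max_ending_here = 23, max_so_far = 23
Position 4 (value 14): max_ending_here = 37, max_so_far = 37
Position 5 (value 3): max_ending_here = 40, max_so_far = 40
Position 6 (value -6): max_ending_here = 34, max_so_far = 40
Position 7 (value 5): max_ending_here = 39, max_so_far = 40

Maximum subarray: [6, 3, 12, 2, 14, 3]
Maximum sum: 40

The maximum subarray is [6, 3, 12, 2, 14, 3] with sum 40. This subarray runs from index 0 to index 5.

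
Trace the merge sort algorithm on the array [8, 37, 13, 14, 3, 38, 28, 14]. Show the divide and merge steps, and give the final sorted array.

Merge sort trace:

Split: [8, 37, 13, 14, 3, 38, 28, 14] -> [8, 37, 13, 14] and [3, 38, 28, 14]
  Split: [8, 37, 13, 14] -> [8, 37] and [13, 14]
    Split: [8, 37] -> [8] and [37]
    Merge: [8] + [37] -> [8, 37]
    Split: [13, 14] -> [13] and [14]
    Merge: [13] + [14] -> [13, 14]
  Merge: [8, 37] + [13, 14] -> [8, 13, 14, 37]
  Split: [3, 38, 28, 14] -> [3, 38] and [28, 14]
    Split: [3, 38] -> [3] and [38]
    Merge: [3] + [38] -> [3, 38]
    Split: [28, 14] -> [28] and [14]
    Merge: [28] + [14] -> [14, 28]
  Merge: [3, 38] + [14, 28] -> [3, 14, 28, 38]
Merge: [8, 13, 14, 37] + [3, 14, 28, 38] -> [3, 8, 13, 14, 14, 28, 37, 38]

Final sorted array: [3, 8, 13, 14, 14, 28, 37, 38]

The merge sort proceeds by recursively splitting the array and merging sorted halves.
After all merges, the sorted array is [3, 8, 13, 14, 14, 28, 37, 38].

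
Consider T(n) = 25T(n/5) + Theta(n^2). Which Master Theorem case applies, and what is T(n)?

Master Theorem for T(n) = 25T(n/5) + O(n^2):

a = 25, b = 5, c = 2
log_b(a) = log_5(25) = 2.0000

Case 2: c = 2 = log_5(25) = 2.0000
T(n) = O(n^2 log n) = O(n^2 log n)

For T(n) = 25T(n/5) + O(n^2): log_5(25) = 2.0000. This is Case 2 of the Master Theorem (c = log_b(a), equal work at all levels), giving O(n^2 log n).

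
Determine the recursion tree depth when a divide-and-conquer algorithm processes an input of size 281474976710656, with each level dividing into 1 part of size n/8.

For divide and conquer with division factor 8:

Problem sizes at each level:
Level 0: 281474976710656
Level 1: 35184372088832
Level 2: 4398046511104
Level 3: 549755813888
Level 4: 68719476736
Level 5: 8589934592
Level 6: 1073741824
Level 7: 134217728
Level 8: 16777216
Level 9: 2097152
Level 10: 262144
Level 11: 32768
Level 12: 4096
Level 13: 512
Level 14: 64
Level 15: 8
Level 16: 1

The root is level 0 and the size-1 base case is level 16 (the tree spans levels 0 through 16, i.e. 17 levels counting the root), so the depth is the number of divisions: log_8(281474976710656) = 16

The recursion tree depth is log_8(281474976710656) = 16. At each level, the problem size is divided by 8, so it takes 16 divisions to reduce to a base case of size 1. The algorithm makes 1 recursive call at each level.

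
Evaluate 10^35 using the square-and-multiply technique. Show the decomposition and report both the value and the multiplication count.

Computing 10^35 by squaring (build up from 10^1; each line after the first costs one multiplication):

10^1 = 10
10^2 = (10^1)^2 = 10^2 = 100
10^4 = (10^2)^2 = 100^2 = 10000
10^8 = (10^4)^2 = 10000^2 = 100000000
10^16 = (10^8)^2 = 100000000^2 = 10000000000000000
10^17 = 10 * 10^16 = 10 * 10000000000000000 = 100000000000000000
10^34 = (10^17)^2 = 100000000000000000^2 = 10000000000000000000000000000000000
10^35 = 10 * 10^34 = 10 * 10000000000000000000000000000000000 = 100000000000000000000000000000000000

Result: 100000000000000000000000000000000000
Multiplications needed: 7 (7 lines after 10^1)

10^35 = 100000000000000000000000000000000000. Using exponentiation by squaring, this requires 7 multiplications. The key idea: if the exponent is even, square the half-power; if odd, multiply by the base once.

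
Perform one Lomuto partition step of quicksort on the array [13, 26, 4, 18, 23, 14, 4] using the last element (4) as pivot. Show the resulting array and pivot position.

Lomuto partition with pivot = 4:

Initial array: [13, 26, 4, 18, 23, 14, 4]

arr[0]=13 > 4: no swap
arr[1]=26 > 4: no swap
arr[2]=4 <= 4: swap with position 0, array becomes [4, 26, 13, 18, 23, 14, 4]
arr[3]=18 > 4: no swap
arr[4]=23 > 4: no swap
arr[5]=14 > 4: no swap

Place pivot at position 1: [4, 4, 13, 18, 23, 14, 26]
Pivot position: 1

After partitioning with pivot 4, the array becomes [4, 4, 13, 18, 23, 14, 26]. The pivot is placed at index 1. All elements to the left of the pivot are <= 4, and all elements to the right are > 4.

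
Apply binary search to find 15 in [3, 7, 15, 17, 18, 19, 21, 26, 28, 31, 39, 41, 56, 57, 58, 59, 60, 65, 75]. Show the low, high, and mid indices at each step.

Binary search for 15 in [3, 7, 15, 17, 18, 19, 21, 26, 28, 31, 39, 41, 56, 57, 58, 59, 60, 65, 75]:

lo=0, hi=18, mid=9, arr[mid]=31 -> 31 > 15, search left half
lo=0, hi=8, mid=4, arr[mid]=18 -> 18 > 15, search left half
lo=0, hi=3, mid=1, arr[mid]=7 -> 7 < 15, search right half
lo=2, hi=3, mid=2, arr[mid]=15 -> Found target at index 2!

Binary search finds 15 at index 2 after 4 comparisons. The search repeatedly halves the search space by comparing with the middle element.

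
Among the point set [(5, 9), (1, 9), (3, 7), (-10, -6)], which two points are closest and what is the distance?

Computing all pairwise distances among 4 points:

d((5, 9), (1, 9)) = 4.0
d((5, 9), (3, 7)) = 2.8284 <-- minimum
d((5, 9), (-10, -6)) = 21.2132
d((1, 9), (3, 7)) = 2.8284 <-- minimum
d((1, 9), (-10, -6)) = 18.6011
d((3, 7), (-10, -6)) = 18.3848

Minimum distance: 2.8284 (tie among 2 pairs: (5, 9) and (3, 7); (1, 9) and (3, 7))

The minimum Euclidean distance is 2.8284. There is a tie: 2 pairs achieve this minimum — (5, 9) and (3, 7); (1, 9) and (3, 7). Any of these is a valid closest pair. For 4 points, brute-force pairwise comparison is shown above. For large n, the divide-and-conquer algorithm (sort by x, recurse on halves, check the dividing strip) achieves O(n log n).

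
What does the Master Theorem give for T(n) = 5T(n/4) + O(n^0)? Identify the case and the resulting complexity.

Master Theorem for T(n) = 5T(n/4) + O(n^0):

a = 5, b = 4, c = 0
log_b(a) = log_4(5) = 1.1610

Case 1: c = 0 < log_4(5) = 1.1610
T(n) = O(n^(log_4 5))

For T(n) = 5T(n/4) + O(n^0): log_4(5) = 1.1610. This is Case 1 of the Master Theorem (c < log_b(a), work dominated by leaves), giving O(n^(log_4 5)).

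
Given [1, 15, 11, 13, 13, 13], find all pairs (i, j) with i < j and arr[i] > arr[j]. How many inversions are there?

Finding inversions in [1, 15, 11, 13, 13, 13]:

(1, 2): arr[1]=15 > arr[2]=11
(1, 3): arr[1]=15 > arr[3]=13
(1, 4): arr[1]=15 > arr[4]=13
(1, 5): arr[1]=15 > arr[5]=13

Total inversions: 4

The array has 4 inversion(s): (1,2), (1,3), (1,4), (1,5). Each pair (i,j) satisfies i < j and arr[i] > arr[j].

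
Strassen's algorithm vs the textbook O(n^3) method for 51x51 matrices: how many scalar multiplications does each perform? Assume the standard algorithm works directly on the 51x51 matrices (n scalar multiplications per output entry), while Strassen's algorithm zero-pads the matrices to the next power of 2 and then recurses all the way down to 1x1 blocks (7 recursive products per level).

Matrix multiplication for 51x51 matrices:

Strassen's algorithm requires power-of-2 dimensions. Pad 51x51 to 64x64 (next power of 2).

Standard algorithm: 51^3 = 132651 multiplications
Strassen's algorithm: 7^(log2(64)) = 7^6 = 117649 multiplications
Savings: 132651 - 117649 = 15002 multiplications

Standard: 132651 multiplications (51^3). Strassen: 117649 multiplications (7^6, after padding to 64x64). Strassen reduces 8 recursive multiplications to 7 at each level.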